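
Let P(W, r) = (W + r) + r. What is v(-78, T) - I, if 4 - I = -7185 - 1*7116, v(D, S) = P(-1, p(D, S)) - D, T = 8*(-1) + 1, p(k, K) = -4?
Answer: -14236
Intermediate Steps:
P(W, r) = W + 2*r
T = -7 (T = -8 + 1 = -7)
v(D, S) = -9 - D (v(D, S) = (-1 + 2*(-4)) - D = (-1 - 8) - D = -9 - D)
I = 14305 (I = 4 - (-7185 - 1*7116) = 4 - (-7185 - 7116) = 4 - 1*(-14301) = 4 + 14301 = 14305)
v(-78, T) - I = (-9 - 1*(-78)) - 1*14305 = (-9 + 78) - 14305 = 69 - 14305 = -14236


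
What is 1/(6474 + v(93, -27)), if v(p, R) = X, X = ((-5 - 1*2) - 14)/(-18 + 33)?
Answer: 5/32363 ≈ 0.00015450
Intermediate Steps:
X = -7/5 (X = ((-5 - 2) - 14)/15 = (-7 - 14)*(1/15) = -21*1/15 = -7/5 ≈ -1.4000)
v(p, R) = -7/5
1/(6474 + v(93, -27)) = 1/(6474 - 7/5) = 1/(32363/5) = 5/32363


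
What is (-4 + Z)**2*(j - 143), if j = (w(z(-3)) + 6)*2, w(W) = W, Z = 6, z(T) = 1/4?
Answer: -522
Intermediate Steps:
z(T) = 1/4
j = 25/2 (j = (1/4 + 6)*2 = (25/4)*2 = 25/2 ≈ 12.500)
(-4 + Z)**2*(j - 143) = (-4 + 6)**2*(25/2 - 143) = 2**2*(-261/2) = 4*(-261/2) = -522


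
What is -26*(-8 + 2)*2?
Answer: 312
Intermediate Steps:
-26*(-8 + 2)*2 = -26*(-6)*2 = 156*2 = 312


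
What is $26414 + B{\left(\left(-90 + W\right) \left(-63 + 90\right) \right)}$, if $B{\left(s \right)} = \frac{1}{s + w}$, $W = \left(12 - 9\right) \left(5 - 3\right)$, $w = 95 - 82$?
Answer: $\frac{59563569}{2255} \approx 26414.0$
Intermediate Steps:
$w = 13$
$W = 6$ ($W = 3 \cdot 2 = 6$)
$B{\left(s \right)} = \frac{1}{13 + s}$ ($B{\left(s \right)} = \frac{1}{s + 13} = \frac{1}{13 + s}$)
$26414 + B{\left(\left(-90 + W\right) \left(-63 + 90\right) \right)} = 26414 + \frac{1}{13 + \left(-90 + 6\right) \left(-63 + 90\right)} = 26414 + \frac{1}{13 - 2268} = 26414 + \frac{1}{-2255} = 26414 - \frac{1}{2255} = \frac{59563569}{2255}$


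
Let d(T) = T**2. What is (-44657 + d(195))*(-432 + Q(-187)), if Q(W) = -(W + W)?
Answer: 384656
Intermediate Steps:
Q(W) = -2*W
(-44657 + d(195))*(-432 + Q(-187)) = (-44657 + 195**2)*(-432 - 2*(-187)) = (-44657 + 38025)*(-432 + 374) = -6632*(-58) = 384656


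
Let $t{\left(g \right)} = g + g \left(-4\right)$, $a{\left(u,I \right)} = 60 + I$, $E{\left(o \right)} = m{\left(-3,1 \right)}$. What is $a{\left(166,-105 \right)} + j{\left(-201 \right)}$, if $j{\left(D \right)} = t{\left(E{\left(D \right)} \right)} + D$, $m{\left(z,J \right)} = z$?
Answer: $-237$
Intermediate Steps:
$E{\left(o \right)} = -3$
$t{\left(g \right)} = - 3 g$ ($t{\left(g \right)} = g - 4 g = - 3 g$)
$j{\left(D \right)} = 9 + D$ ($j{\left(D \right)} = \left(-3\right) \left(-3\right) + D = 9 + D$)
$a{\left(166,-105 \right)} + j{\left(-201 \right)} = \left(60 - 105\right) + \left(9 - 201\right) = -45 - 192 = -237$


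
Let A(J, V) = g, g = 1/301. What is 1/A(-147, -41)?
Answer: 301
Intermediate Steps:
g = 1/301 ≈ 0.0033223
A(J, V) = 1/301
1/A(-147, -41) = 1/(1/301) = 301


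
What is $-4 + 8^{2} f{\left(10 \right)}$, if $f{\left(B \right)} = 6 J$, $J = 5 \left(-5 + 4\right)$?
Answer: $-1924$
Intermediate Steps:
$J = -5$ ($J = 5 \left(-1\right) = -5$)
$f{\left(B \right)} = -30$ ($f{\left(B \right)} = 6 \left(-5\right) = -30$)
$-4 + 8^{2} f{\left(10 \right)} = -4 + 8^{2} \left(-30\right) = -4 + 64 \left(-30\right) = -4 - 1920 = -1924$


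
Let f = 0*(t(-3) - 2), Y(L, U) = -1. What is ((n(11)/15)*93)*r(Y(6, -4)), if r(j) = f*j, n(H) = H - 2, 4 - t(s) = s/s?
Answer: 0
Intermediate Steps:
t(s) = 3 (t(s) = 4 - s/s = 4 - 1*1 = 4 - 1 = 3)
n(H) = -2 + H
f = 0 (f = 0*(3 - 2) = 0*1 = 0)
r(j) = 0 (r(j) = 0*j = 0)
((n(11)/15)*93)*r(Y(6, -4)) = (((-2 + 11)/15)*93)*0 = ((9*(1/15))*93)*0 = ((⅗)*93)*0 = (279/5)*0 = 0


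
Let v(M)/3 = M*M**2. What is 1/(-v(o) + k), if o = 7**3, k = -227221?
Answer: -1/121288042 ≈ -8.2448e-9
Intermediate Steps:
o = 343
v(M) = 3*M**3 (v(M) = 3*(M*M**2) = 3*M**3)
1/(-v(o) + k) = 1/(-3*343**3 - 227221) = 1/(-3*40353607 - 227221) = 1/(-1*121060821 - 227221) = 1/(-121060821 - 227221) = 1/(-121288042) = -1/121288042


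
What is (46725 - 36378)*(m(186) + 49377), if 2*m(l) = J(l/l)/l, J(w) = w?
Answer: 63352077005/124 ≈ 5.1090e+8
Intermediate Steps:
m(l) = 1/(2*l) (m(l) = ((l/l)/l)/2 = (1/l)/2 = 1/(2*l))
(46725 - 36378)*(m(186) + 49377) = (46725 - 36378)*((½)/186 + 49377) = 10347*((½)*(1/186) + 49377) = 10347*(1/372 + 49377) = 10347*(18368245/372) = 63352077005/124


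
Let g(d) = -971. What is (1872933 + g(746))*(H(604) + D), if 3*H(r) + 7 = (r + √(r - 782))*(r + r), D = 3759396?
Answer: 22478169639106/3 + 2261330096*I*√178/3 ≈ 7.4927e+12 + 1.0057e+10*I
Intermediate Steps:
H(r) = -7/3 + 2*r*(r + √(-782 + r))/3 (H(r) = -7/3 + ((r + √(r - 782))*(r + r))/3 = -7/3 + ((r + √(-782 + r))*(2*r))/3 = -7/3 + (2*r*(r + √(-782 + r)))/3 = -7/3 + 2*r*(r + √(-782 + r))/3)
(1872933 + g(746))*(H(604) + D) = (1872933 - 971)*((-7/3 + (⅔)*604² + (⅔)*604*√(-782 + 604)) + 3759396) = 1871962*((-7/3 + (⅔)*364816 + (⅔)*604*√(-178)) + 3759396) = 1871962*((-7/3 + 729632/3 + (⅔)*604*(I*√178)) + 3759396) = 1871962*((-7/3 + 729632/3 + 1208*I*√178/3) + 3759396) = 1871962*((729625/3 + 1208*I*√178/3) + 3759396) = 1871962*(12007813/3 + 1208*I*√178/3) = 22478169639106/3 + 2261330096*I*√178/3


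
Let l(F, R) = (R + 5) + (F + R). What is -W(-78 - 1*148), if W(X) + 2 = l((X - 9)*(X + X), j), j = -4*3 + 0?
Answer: -106199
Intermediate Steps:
j = -12 (j = -12 + 0 = -12)
l(F, R) = 5 + F + 2*R (l(F, R) = (5 + R) + (F + R) = 5 + F + 2*R)
W(X) = -21 + 2*X*(-9 + X) (W(X) = -2 + (5 + (X - 9)*(X + X) + 2*(-12)) = -2 + (5 + (-9 + X)*(2*X) - 24) = -2 + (5 + 2*X*(-9 + X) - 24) = -2 + (-19 + 2*X*(-9 + X)) = -21 + 2*X*(-9 + X))
-W(-78 - 1*148) = -(-21 + 2*(-78 - 1*148)*(-9 + (-78 - 1*148))) = -(-21 + 2*(-78 - 148)*(-9 + (-78 - 148))) = -(-21 + 2*(-226)*(-9 - 226)) = -(-21 + 2*(-226)*(-235)) = -(-21 + 106220) = -1*106199 = -106199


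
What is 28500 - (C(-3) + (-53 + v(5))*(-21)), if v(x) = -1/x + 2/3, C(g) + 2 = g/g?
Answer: 136989/5 ≈ 27398.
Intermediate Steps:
C(g) = -1 (C(g) = -2 + g/g = -2 + 1 = -1)
v(x) = 2/3 - 1/x (v(x) = -1/x + 2*(1/3) = -1/x + 2/3 = 2/3 - 1/x)
28500 - (C(-3) + (-53 + v(5))*(-21)) = 28500 - (-1 + (-53 + (2/3 - 1/5))*(-21)) = 28500 - (-1 + (-53 + 7/15)*(-21)) = 28500 - (-1 - 788/15*(-21)) = 28500 - (-1 + 5516/5) = 28500 - 1*5511/5 = 28500 - 5511/5 = 136989/5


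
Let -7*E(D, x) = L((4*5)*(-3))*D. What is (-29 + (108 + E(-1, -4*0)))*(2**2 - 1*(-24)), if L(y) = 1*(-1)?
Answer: 2208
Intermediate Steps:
L(y) = -1
E(D, x) = D/7 (E(D, x) = -(-1)*D/7 = D/7)
(-29 + (108 + E(-1, -4*0)))*(2**2 - 1*(-24)) = (-29 + (108 + (1/7)*(-1)))*(2**2 - 1*(-24)) = (-29 + (108 - 1/7))*(4 + 24) = (-29 + 755/7)*28 = (552/7)*28 = 2208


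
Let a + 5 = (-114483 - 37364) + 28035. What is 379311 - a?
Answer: 503128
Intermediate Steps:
a = -123817 (a = -5 + ((-114483 - 37364) + 28035) = -5 + (-151847 + 28035) = -5 - 123812 = -123817)
379311 - a = 379311 - 1*(-123817) = 379311 + 123817 = 503128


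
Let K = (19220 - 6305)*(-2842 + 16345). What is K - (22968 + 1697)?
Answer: 174366580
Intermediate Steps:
K = 174391245 (K = 12915*13503 = 174391245)
K - (22968 + 1697) = 174391245 - (22968 + 1697) = 174391245 - 1*24665 = 174391245 - 24665 = 174366580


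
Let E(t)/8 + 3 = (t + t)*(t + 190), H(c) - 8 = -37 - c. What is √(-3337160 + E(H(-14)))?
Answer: 4*I*√211199 ≈ 1838.3*I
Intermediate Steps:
H(c) = -29 - c (H(c) = 8 + (-37 - c) = -29 - c)
E(t) = -24 + 16*t*(190 + t) (E(t) = -24 + 8*((t + t)*(t + 190)) = -24 + 8*((2*t)*(190 + t)) = -24 + 8*(2*t*(190 + t)) = -24 + 16*t*(190 + t))
√(-3337160 + E(H(-14))) = √(-3337160 + (-24 + 16*(-29 - 1*(-14))² + 3040*(-29 - 1*(-14)))) = √(-3337160 + (-24 + 16*(-29 + 14)² + 3040*(-29 + 14))) = √(-3337160 + (-24 + 16*(-15)² + 3040*(-15))) = √(-3337160 + (-24 + 16*225 - 45600)) = √(-3337160 + (-24 + 3600 - 45600)) = √(-3337160 - 42024) = √(-3379184) = 4*I*√211199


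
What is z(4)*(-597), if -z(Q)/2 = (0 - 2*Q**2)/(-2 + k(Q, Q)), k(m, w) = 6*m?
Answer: -19104/11 ≈ -1736.7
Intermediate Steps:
z(Q) = 4*Q**2/(-2 + 6*Q) (z(Q) = -2*(0 - 2*Q**2)/(-2 + 6*Q) = -2*(-2*Q**2)/(-2 + 6*Q) = -(-4)*Q**2/(-2 + 6*Q) = 4*Q**2/(-2 + 6*Q))
z(4)*(-597) = (2*4**2/(-1 + 3*4))*(-597) = (2*16/(-1 + 12))*(-597) = (2*16/11)*(-597) = (2*16*(1/11))*(-597) = (32/11)*(-597) = -19104/11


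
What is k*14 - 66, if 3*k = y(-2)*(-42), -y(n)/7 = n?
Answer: -2810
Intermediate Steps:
y(n) = -7*n
k = -196 (k = (-7*(-2)*(-42))/3 = (14*(-42))/3 = (⅓)*(-588) = -196)
k*14 - 66 = -196*14 - 66 = -2744 - 66 = -2810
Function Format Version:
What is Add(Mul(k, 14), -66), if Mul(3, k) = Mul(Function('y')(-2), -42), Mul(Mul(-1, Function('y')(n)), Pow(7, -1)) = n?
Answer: -2810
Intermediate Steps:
Function('y')(n) = Mul(-7, n)
k = -196 (k = Mul(Rational(1, 3), Mul(Mul(-7, -2), -42)) = Mul(Rational(1, 3), Mul(14, -42)) = Mul(Rational(1, 3), -588) = -196)
Add(Mul(k, 14), -66) = Add(Mul(-196, 14), -66) = Add(-2744, -66) = -2810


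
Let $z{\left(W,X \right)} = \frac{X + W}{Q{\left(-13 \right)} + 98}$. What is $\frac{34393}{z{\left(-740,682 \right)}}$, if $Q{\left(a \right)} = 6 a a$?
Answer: $- \frac{19122508}{29} \approx -6.594 \cdot 10^{5}$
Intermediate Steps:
$Q{\left(a \right)} = 6 a^{2}$
$z{\left(W,X \right)} = \frac{W}{1112} + \frac{X}{1112}$ ($z{\left(W,X \right)} = \frac{X + W}{6 \left(-13\right)^{2} + 98} = \frac{W + X}{6 \cdot 169 + 98} = \frac{W + X}{1014 + 98} = \frac{W + X}{1112} = \left(W + X\right) \frac{1}{1112} = \frac{W}{1112} + \frac{X}{1112}$)
$\frac{34393}{z{\left(-740,682 \right)}} = \frac{34393}{\frac{1}{1112} \left(-740\right) + \frac{1}{1112} \cdot 682} = \frac{34393}{- \frac{185}{278} + \frac{341}{556}} = \frac{34393}{- \frac{29}{556}} = 34393 \left(- \frac{556}{29}\right) = - \frac{19122508}{29}$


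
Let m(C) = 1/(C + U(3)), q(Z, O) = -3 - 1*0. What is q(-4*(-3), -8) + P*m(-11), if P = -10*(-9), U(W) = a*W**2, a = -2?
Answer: -177/29 ≈ -6.1034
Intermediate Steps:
q(Z, O) = -3 (q(Z, O) = -3 + 0 = -3)
U(W) = -2*W**2
m(C) = 1/(-18 + C) (m(C) = 1/(C - 2*3**2) = 1/(C - 2*9) = 1/(C - 18) = 1/(-18 + C))
P = 90
q(-4*(-3), -8) + P*m(-11) = -3 + 90/(-18 - 11) = -3 + 90/(-29) = -3 + 90*(-1/29) = -3 - 90/29 = -177/29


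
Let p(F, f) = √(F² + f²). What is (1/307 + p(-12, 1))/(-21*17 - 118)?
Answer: -1/145825 - √145/475 ≈ -0.025358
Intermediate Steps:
(1/307 + p(-12, 1))/(-21*17 - 118) = (1/307 + √((-12)² + 1²))/(-21*17 - 118) = (1/307 + √(144 + 1))/(-357 - 118) = (1/307 + √145)/(-475) = (1/307 + √145)*(-1/475) = -1/145825 - √145/475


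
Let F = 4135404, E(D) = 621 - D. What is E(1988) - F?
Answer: -4136771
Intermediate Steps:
E(1988) - F = (621 - 1*1988) - 1*4135404 = (621 - 1988) - 4135404 = -1367 - 4135404 = -4136771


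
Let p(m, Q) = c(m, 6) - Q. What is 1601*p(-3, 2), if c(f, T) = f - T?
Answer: -17611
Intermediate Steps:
p(m, Q) = -6 + m - Q (p(m, Q) = (m - 1*6) - Q = (m - 6) - Q = (-6 + m) - Q = -6 + m - Q)
1601*p(-3, 2) = 1601*(-6 - 3 - 1*2) = 1601*(-6 - 3 - 2) = 1601*(-11) = -17611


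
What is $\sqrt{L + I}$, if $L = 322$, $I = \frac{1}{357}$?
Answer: $\frac{\sqrt{41038935}}{357} \approx 17.944$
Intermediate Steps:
$I = \frac{1}{357} \approx 0.0028011$
$\sqrt{L + I} = \sqrt{322 + \frac{1}{357}} = \sqrt{\frac{114955}{357}} = \frac{\sqrt{41038935}}{357}$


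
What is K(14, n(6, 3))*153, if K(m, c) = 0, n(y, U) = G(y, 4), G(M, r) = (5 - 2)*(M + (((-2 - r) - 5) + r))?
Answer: 0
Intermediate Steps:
G(M, r) = -21 + 3*M (G(M, r) = 3*(M + ((-7 - r) + r)) = 3*(M - 7) = 3*(-7 + M) = -21 + 3*M)
n(y, U) = -21 + 3*y
K(14, n(6, 3))*153 = 0*153 = 0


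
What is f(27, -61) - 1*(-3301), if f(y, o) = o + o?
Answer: 3179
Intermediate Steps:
f(y, o) = 2*o
f(27, -61) - 1*(-3301) = 2*(-61) - 1*(-3301) = -122 + 3301 = 3179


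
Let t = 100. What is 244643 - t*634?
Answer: 181243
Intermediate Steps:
244643 - t*634 = 244643 - 100*634 = 244643 - 1*63400 = 244643 - 63400 = 181243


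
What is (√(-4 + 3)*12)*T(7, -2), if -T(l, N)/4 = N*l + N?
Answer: 768*I ≈ 768.0*I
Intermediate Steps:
T(l, N) = -4*N - 4*N*l (T(l, N) = -4*(N*l + N) = -4*(N + N*l) = -4*N - 4*N*l)
(√(-4 + 3)*12)*T(7, -2) = (√(-4 + 3)*12)*(-4*(-2)*(1 + 7)) = (√(-1)*12)*(-4*(-2)*8) = (I*12)*64 = (12*I)*64 = 768*I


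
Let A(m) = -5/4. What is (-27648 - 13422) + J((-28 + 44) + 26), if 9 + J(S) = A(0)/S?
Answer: -6901277/168 ≈ -41079.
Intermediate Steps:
A(m) = -5/4 (A(m) = -5*1/4 = -5/4)
J(S) = -9 - 5/(4*S)
(-27648 - 13422) + J((-28 + 44) + 26) = (-27648 - 13422) + (-9 - 5/(4*((-28 + 44) + 26))) = -41070 + (-9 - 5/(4*(16 + 26))) = -41070 + (-9 - 5/4/42) = -41070 + (-9 - 5/4*1/42) = -41070 + (-9 - 5/168) = -41070 - 1517/168 = -6901277/168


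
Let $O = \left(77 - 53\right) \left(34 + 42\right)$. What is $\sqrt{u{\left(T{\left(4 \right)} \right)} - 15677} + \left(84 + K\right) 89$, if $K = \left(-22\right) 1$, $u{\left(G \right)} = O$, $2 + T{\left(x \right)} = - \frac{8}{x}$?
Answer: $5518 + i \sqrt{13853} \approx 5518.0 + 117.7 i$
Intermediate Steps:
$T{\left(x \right)} = -2 - \frac{8}{x}$
$O = 1824$ ($O = 24 \cdot 76 = 1824$)
$u{\left(G \right)} = 1824$
$K = -22$
$\sqrt{u{\left(T{\left(4 \right)} \right)} - 15677} + \left(84 + K\right) 89 = \sqrt{1824 - 15677} + \left(84 - 22\right) 89 = \sqrt{-13853} + 62 \cdot 89 = i \sqrt{13853} + 5518 = 5518 + i \sqrt{13853}$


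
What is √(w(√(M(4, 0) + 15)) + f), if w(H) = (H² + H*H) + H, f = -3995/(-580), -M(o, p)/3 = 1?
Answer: √(103907 + 6728*√3)/58 ≈ 5.8611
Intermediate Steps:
M(o, p) = -3 (M(o, p) = -3*1 = -3)
f = 799/116 (f = -3995*(-1/580) = 799/116 ≈ 6.8879)
w(H) = H + 2*H² (w(H) = (H² + H²) + H = 2*H² + H = H + 2*H²)
√(w(√(M(4, 0) + 15)) + f) = √(√(-3 + 15)*(1 + 2*√(-3 + 15)) + 799/116) = √(√12*(1 + 2*√12) + 799/116) = √((2*√3)*(1 + 2*(2*√3)) + 799/116) = √((2*√3)*(1 + 4*√3) + 799/116) = √(2*√3*(1 + 4*√3) + 799/116) = √(799/116 + 2*√3*(1 + 4*√3))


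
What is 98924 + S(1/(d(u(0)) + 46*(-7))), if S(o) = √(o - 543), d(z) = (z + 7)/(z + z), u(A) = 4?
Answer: 98924 + I*√396948855/855 ≈ 98924.0 + 23.302*I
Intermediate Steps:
d(z) = (7 + z)/(2*z) (d(z) = (7 + z)/((2*z)) = (7 + z)*(1/(2*z)) = (7 + z)/(2*z))
S(o) = √(-543 + o)
98924 + S(1/(d(u(0)) + 46*(-7))) = 98924 + √(-543 + 1/((½)*(7 + 4)/4 + 46*(-7))) = 98924 + √(-543 + 1/((½)*(¼)*11 - 322)) = 98924 + √(-543 + 1/(11/8 - 322)) = 98924 + √(-543 + 1/(-2565/8)) = 98924 + √(-543 - 8/2565) = 98924 + √(-1392803/2565) = 98924 + I*√396948855/855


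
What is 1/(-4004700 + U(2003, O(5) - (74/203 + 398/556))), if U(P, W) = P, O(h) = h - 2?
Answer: -1/4002697 ≈ -2.4983e-7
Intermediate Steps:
O(h) = -2 + h
1/(-4004700 + U(2003, O(5) - (74/203 + 398/556))) = 1/(-4004700 + 2003) = 1/(-4002697) = -1/4002697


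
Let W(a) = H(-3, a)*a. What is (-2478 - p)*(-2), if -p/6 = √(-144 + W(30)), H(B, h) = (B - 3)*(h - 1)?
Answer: 4956 - 72*I*√149 ≈ 4956.0 - 878.87*I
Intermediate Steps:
H(B, h) = (-1 + h)*(-3 + B) (H(B, h) = (-3 + B)*(-1 + h) = (-1 + h)*(-3 + B))
W(a) = a*(6 - 6*a) (W(a) = (3 - 1*(-3) - 3*a - 3*a)*a = (3 + 3 - 3*a - 3*a)*a = (6 - 6*a)*a = a*(6 - 6*a))
p = -36*I*√149 (p = -6*√(-144 + 6*30*(1 - 1*30)) = -6*√(-144 + 6*30*(1 - 30)) = -6*√(-144 + 6*30*(-29)) = -6*√(-144 - 5220) = -36*I*√149 ≈ -439.44*I)
(-2478 - p)*(-2) = (-2478 - (-36)*I*√149)*(-2) = (-2478 + 36*I*√149)*(-2) = 4956 - 72*I*√149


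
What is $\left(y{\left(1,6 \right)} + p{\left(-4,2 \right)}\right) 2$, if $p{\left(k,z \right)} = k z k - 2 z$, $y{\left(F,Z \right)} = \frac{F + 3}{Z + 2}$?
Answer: $57$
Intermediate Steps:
$y{\left(F,Z \right)} = \frac{3 + F}{2 + Z}$
$p{\left(k,z \right)} = - 2 z + z k^{2}$ ($p{\left(k,z \right)} = z k^{2} - 2 z = - 2 z + z k^{2}$)
$\left(y{\left(1,6 \right)} + p{\left(-4,2 \right)}\right) 2 = \left(\frac{3 + 1}{2 + 6} + 2 \left(-2 + \left(-4\right)^{2}\right)\right) 2 = \left(\frac{1}{8} \cdot 4 + 2 \left(-2 + 16\right)\right) 2 = \left(\frac{1}{8} \cdot 4 + 2 \cdot 14\right) 2 = \left(\frac{1}{2} + 28\right) 2 = \frac{57}{2} \cdot 2 = 57$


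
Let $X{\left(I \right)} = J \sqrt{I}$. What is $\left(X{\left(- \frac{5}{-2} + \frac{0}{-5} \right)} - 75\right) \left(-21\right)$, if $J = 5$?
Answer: $1575 - \frac{105 \sqrt{10}}{2} \approx 1409.0$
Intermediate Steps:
$X{\left(I \right)} = 5 \sqrt{I}$
$\left(X{\left(- \frac{5}{-2} + \frac{0}{-5} \right)} - 75\right) \left(-21\right) = \left(5 \sqrt{- \frac{5}{-2} + \frac{0}{-5}} - 75\right) \left(-21\right) = \left(5 \sqrt{\left(-5\right) \left(- \frac{1}{2}\right) + 0 \left(- \frac{1}{5}\right)} - 75\right) \left(-21\right) = \left(5 \sqrt{\frac{5}{2} + 0} - 75\right) \left(-21\right) = \left(5 \sqrt{\frac{5}{2}} - 75\right) \left(-21\right) = \left(5 \frac{\sqrt{10}}{2} - 75\right) \left(-21\right) = \left(\frac{5 \sqrt{10}}{2} - 75\right) \left(-21\right) = \left(-75 + \frac{5 \sqrt{10}}{2}\right) \left(-21\right) = 1575 - \frac{105 \sqrt{10}}{2}$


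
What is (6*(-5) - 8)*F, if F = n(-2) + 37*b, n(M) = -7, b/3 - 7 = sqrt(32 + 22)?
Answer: -29260 - 12654*sqrt(6) ≈ -60256.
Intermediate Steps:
b = 21 + 9*sqrt(6) (b = 21 + 3*sqrt(32 + 22) = 21 + 3*sqrt(54) = 21 + 3*(3*sqrt(6)) = 21 + 9*sqrt(6) ≈ 43.045)
F = 770 + 333*sqrt(6) (F = -7 + 37*(21 + 9*sqrt(6)) = -7 + (777 + 333*sqrt(6)) = 770 + 333*sqrt(6) ≈ 1585.7)
(6*(-5) - 8)*F = (6*(-5) - 8)*(770 + 333*sqrt(6)) = (-30 - 8)*(770 + 333*sqrt(6)) = -38*(770 + 333*sqrt(6)) = -29260 - 12654*sqrt(6)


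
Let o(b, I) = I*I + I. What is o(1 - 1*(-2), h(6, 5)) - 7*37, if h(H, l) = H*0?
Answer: -259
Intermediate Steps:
h(H, l) = 0
o(b, I) = I + I² (o(b, I) = I² + I = I + I²)
o(1 - 1*(-2), h(6, 5)) - 7*37 = 0*(1 + 0) - 7*37 = 0*1 - 259 = 0 - 259 = -259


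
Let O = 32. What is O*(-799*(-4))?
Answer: 102272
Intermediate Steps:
O*(-799*(-4)) = 32*(-799*(-4)) = 32*3196 = 102272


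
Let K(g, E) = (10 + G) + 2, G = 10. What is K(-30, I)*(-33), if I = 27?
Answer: -726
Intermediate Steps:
K(g, E) = 22 (K(g, E) = (10 + 10) + 2 = 20 + 2 = 22)
K(-30, I)*(-33) = 22*(-33) = -726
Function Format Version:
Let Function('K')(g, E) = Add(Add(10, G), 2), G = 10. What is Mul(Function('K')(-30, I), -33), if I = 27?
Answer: -726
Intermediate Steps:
Function('K')(g, E) = 22 (Function('K')(g, E) = Add(Add(10, 10), 2) = Add(20, 2) = 22)
Mul(Function('K')(-30, I), -33) = Mul(22, -33) = -726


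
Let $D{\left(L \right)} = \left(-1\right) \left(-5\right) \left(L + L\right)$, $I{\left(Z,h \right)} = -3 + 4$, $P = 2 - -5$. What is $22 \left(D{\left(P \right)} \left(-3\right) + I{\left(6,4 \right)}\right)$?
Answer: $-4598$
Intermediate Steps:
$P = 7$ ($P = 2 + 5 = 7$)
$I{\left(Z,h \right)} = 1$
$D{\left(L \right)} = 10 L$ ($D{\left(L \right)} = 5 \cdot 2 L = 10 L$)
$22 \left(D{\left(P \right)} \left(-3\right) + I{\left(6,4 \right)}\right) = 22 \left(10 \cdot 7 \left(-3\right) + 1\right) = 22 \left(70 \left(-3\right) + 1\right) = 22 \left(-210 + 1\right) = 22 \left(-209\right) = -4598$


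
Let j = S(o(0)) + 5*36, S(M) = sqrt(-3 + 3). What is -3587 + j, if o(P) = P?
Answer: -3407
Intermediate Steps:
S(M) = 0 (S(M) = sqrt(0) = 0)
j = 180 (j = 0 + 5*36 = 0 + 180 = 180)
-3587 + j = -3587 + 180 = -3407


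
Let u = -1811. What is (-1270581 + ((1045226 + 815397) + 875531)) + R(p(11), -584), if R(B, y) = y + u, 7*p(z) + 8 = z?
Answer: 1463178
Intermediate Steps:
p(z) = -8/7 + z/7
R(B, y) = -1811 + y (R(B, y) = y - 1811 = -1811 + y)
(-1270581 + ((1045226 + 815397) + 875531)) + R(p(11), -584) = (-1270581 + ((1045226 + 815397) + 875531)) + (-1811 - 584) = (-1270581 + (1860623 + 875531)) - 2395 = (-1270581 + 2736154) - 2395 = 1465573 - 2395 = 1463178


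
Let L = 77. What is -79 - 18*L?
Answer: -1465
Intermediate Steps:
-79 - 18*L = -79 - 18*77 = -79 - 1386 = -1465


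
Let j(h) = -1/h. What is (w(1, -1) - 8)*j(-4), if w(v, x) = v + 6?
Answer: -¼ ≈ -0.25000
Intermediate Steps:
w(v, x) = 6 + v
(w(1, -1) - 8)*j(-4) = ((6 + 1) - 8)*(-1/(-4)) = (7 - 8)*(-1*(-¼)) = -1*¼ = -¼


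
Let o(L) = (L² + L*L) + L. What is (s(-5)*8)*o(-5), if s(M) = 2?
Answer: 720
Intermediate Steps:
o(L) = L + 2*L² (o(L) = (L² + L²) + L = 2*L² + L = L + 2*L²)
(s(-5)*8)*o(-5) = (2*8)*(-5*(1 + 2*(-5))) = 16*(-5*(1 - 10)) = 16*(-5*(-9)) = 16*45 = 720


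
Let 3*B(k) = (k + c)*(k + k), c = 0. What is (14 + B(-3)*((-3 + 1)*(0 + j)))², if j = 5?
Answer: 2116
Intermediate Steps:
B(k) = 2*k²/3 (B(k) = ((k + 0)*(k + k))/3 = (k*(2*k))/3 = (2*k²)/3 = 2*k²/3)
(14 + B(-3)*((-3 + 1)*(0 + j)))² = (14 + ((⅔)*(-3)²)*((-3 + 1)*(0 + 5)))² = (14 + ((⅔)*9)*(-2*5))² = (14 + 6*(-10))² = (14 - 60)² = (-46)² = 2116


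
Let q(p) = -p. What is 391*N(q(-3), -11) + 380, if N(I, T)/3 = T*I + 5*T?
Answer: -102844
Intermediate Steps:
N(I, T) = 15*T + 3*I*T (N(I, T) = 3*(T*I + 5*T) = 3*(I*T + 5*T) = 3*(5*T + I*T) = 15*T + 3*I*T)
391*N(q(-3), -11) + 380 = 391*(3*(-11)*(5 - 1*(-3))) + 380 = 391*(3*(-11)*(5 + 3)) + 380 = 391*(3*(-11)*8) + 380 = 391*(-264) + 380 = -103224 + 380 = -102844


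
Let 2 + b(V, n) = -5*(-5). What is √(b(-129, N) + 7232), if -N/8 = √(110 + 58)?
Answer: √7255 ≈ 85.176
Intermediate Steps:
N = -16*√42 (N = -8*√(110 + 58) = -16*√42 ≈ -103.69)
b(V, n) = 23 (b(V, n) = -2 - 5*(-5) = -2 + 25 = 23)
√(b(-129, N) + 7232) = √(23 + 7232) = √7255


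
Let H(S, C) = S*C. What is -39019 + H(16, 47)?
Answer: -38267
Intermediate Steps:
H(S, C) = C*S
-39019 + H(16, 47) = -39019 + 47*16 = -39019 + 752 = -38267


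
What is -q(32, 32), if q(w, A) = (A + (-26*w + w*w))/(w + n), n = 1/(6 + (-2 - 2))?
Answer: -448/65 ≈ -6.8923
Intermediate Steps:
n = ½ (n = 1/(6 - 4) = 1/2 = ½ ≈ 0.50000)
q(w, A) = (A + w² - 26*w)/(½ + w) (q(w, A) = (A + (-26*w + w*w))/(w + ½) = (A + (-26*w + w²))/(½ + w) = (A + (w² - 26*w))/(½ + w) = (A + w² - 26*w)/(½ + w))
-q(32, 32) = -2*(32 + 32² - 26*32)/(1 + 2*32) = -2*(32 + 1024 - 832)/(1 + 64) = -2*224/65 = -1*448/65 = -448/65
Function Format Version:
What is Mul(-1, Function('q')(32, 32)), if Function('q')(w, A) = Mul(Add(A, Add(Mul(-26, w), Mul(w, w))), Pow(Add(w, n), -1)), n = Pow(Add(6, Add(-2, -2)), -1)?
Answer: Rational(-448, 65) ≈ -6.8923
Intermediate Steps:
n = Rational(1, 2) (n = Pow(Add(6, -4), -1) = Pow(2, -1) = Rational(1, 2) ≈ 0.50000)
Function('q')(w, A) = Mul(Pow(Add(Rational(1, 2), w), -1), Add(A, Pow(w, 2), Mul(-26, w))) (Function('q')(w, A) = Mul(Add(A, Add(Mul(-26, w), Mul(w, w))), Pow(Add(w, Rational(1, 2)), -1)) = Mul(Add(A, Add(Mul(-26, w), Pow(w, 2))), Pow(Add(Rational(1, 2), w), -1)) = Mul(Add(A, Add(Pow(w, 2), Mul(-26, w))), Pow(Add(Rational(1, 2), w), -1)) = Mul(Add(A, Pow(w, 2), Mul(-26, w)), Pow(Add(Rational(1, 2), w), -1)) = Mul(Pow(Add(Rational(1, 2), w), -1), Add(A, Pow(w, 2), Mul(-26, w))))
Mul(-1, Function('q')(32, 32)) = Mul(-1, Mul(2, Pow(Add(1, Mul(2, 32)), -1), Add(32, Pow(32, 2), Mul(-26, 32)))) = Mul(-1, Mul(2, Pow(Add(1, 64), -1), Add(32, 1024, -832))) = Mul(-1, Mul(2, Pow(65, -1), 224)) = Mul(-1, Mul(2, Rational(1, 65), 224)) = Mul(-1, Rational(448, 65)) = Rational(-448, 65)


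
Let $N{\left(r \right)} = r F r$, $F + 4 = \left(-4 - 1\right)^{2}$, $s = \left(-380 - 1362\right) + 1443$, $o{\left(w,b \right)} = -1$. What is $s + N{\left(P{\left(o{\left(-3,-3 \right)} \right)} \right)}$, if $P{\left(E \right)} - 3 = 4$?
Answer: $730$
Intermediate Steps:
$s = -299$ ($s = -1742 + 1443 = -299$)
$P{\left(E \right)} = 7$ ($P{\left(E \right)} = 3 + 4 = 7$)
$F = 21$ ($F = -4 + \left(-4 - 1\right)^{2} = -4 + \left(-5\right)^{2} = -4 + 25 = 21$)
$N{\left(r \right)} = 21 r^{2}$ ($N{\left(r \right)} = r 21 r = 21 r r = 21 r^{2}$)
$s + N{\left(P{\left(o{\left(-3,-3 \right)} \right)} \right)} = -299 + 21 \cdot 7^{2} = -299 + 21 \cdot 49 = -299 + 1029 = 730$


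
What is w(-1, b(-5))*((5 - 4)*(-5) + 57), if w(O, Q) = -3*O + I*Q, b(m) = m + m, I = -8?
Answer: 4316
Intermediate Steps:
b(m) = 2*m
w(O, Q) = -8*Q - 3*O (w(O, Q) = -3*O - 8*Q = -8*Q - 3*O)
w(-1, b(-5))*((5 - 4)*(-5) + 57) = (-16*(-5) - 3*(-1))*((5 - 4)*(-5) + 57) = (-8*(-10) + 3)*(1*(-5) + 57) = (80 + 3)*(-5 + 57) = 83*52 = 4316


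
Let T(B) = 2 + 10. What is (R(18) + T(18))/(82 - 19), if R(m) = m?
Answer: 10/21 ≈ 0.47619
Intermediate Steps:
T(B) = 12
(R(18) + T(18))/(82 - 19) = (18 + 12)/(82 - 19) = 30/63 = 30*(1/63) = 10/21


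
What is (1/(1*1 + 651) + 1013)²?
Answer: 436229867529/425104 ≈ 1.0262e+6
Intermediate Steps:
(1/(1*1 + 651) + 1013)² = (1/(1 + 651) + 1013)² = (1/652 + 1013)² = (660477/652)² = 436229867529/425104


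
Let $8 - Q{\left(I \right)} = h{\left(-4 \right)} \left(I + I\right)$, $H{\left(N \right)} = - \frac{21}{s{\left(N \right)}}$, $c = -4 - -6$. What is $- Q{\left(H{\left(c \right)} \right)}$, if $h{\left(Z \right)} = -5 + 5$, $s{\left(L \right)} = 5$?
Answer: $-8$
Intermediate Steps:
$h{\left(Z \right)} = 0$
$c = 2$ ($c = -4 + 6 = 2$)
$H{\left(N \right)} = - \frac{21}{5}$
$Q{\left(I \right)} = 8$ ($Q{\left(I \right)} = 8 - 0 \left(I + I\right) = 8 - 0 \cdot 2 I = 8 - 0 = 8 + 0 = 8$)
$- Q{\left(H{\left(c \right)} \right)} = \left(-1\right) 8 = -8$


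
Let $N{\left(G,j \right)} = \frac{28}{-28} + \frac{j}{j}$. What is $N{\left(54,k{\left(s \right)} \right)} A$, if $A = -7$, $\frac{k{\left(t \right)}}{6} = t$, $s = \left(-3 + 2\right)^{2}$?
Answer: $0$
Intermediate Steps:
$s = 1$ ($s = \left(-1\right)^{2} = 1$)
$k{\left(t \right)} = 6 t$
$N{\left(G,j \right)} = 0$ ($N{\left(G,j \right)} = 28 \left(- \frac{1}{28}\right) + 1 = -1 + 1 = 0$)
$N{\left(54,k{\left(s \right)} \right)} A = 0 \left(-7\right) = 0$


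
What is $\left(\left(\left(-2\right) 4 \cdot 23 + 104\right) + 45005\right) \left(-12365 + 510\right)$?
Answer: $-532585875$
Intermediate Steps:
$\left(\left(\left(-2\right) 4 \cdot 23 + 104\right) + 45005\right) \left(-12365 + 510\right) = \left(\left(\left(-8\right) 23 + 104\right) + 45005\right) \left(-11855\right) = \left(\left(-184 + 104\right) + 45005\right) \left(-11855\right) = \left(-80 + 45005\right) \left(-11855\right) = 44925 \left(-11855\right) = -532585875$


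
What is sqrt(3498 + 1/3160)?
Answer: sqrt(8732407990)/1580 ≈ 59.144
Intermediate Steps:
sqrt(3498 + 1/3160) = sqrt(11053681/3160) = sqrt(8732407990)/1580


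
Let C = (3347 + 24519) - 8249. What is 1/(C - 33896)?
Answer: -1/14279 ≈ -7.0033e-5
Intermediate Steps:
C = 19617 (C = 27866 - 8249 = 19617)
1/(C - 33896) = 1/(19617 - 33896) = 1/(-14279) = -1/14279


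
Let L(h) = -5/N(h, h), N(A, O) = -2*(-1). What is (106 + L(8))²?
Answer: 42849/4 ≈ 10712.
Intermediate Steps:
N(A, O) = 2
L(h) = -5/2
(106 + L(8))² = (106 - 5/2)² = (207/2)² = 42849/4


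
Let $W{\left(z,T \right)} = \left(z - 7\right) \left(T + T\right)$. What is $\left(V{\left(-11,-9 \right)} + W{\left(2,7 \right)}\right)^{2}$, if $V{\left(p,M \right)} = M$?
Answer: $6241$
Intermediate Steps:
$W{\left(z,T \right)} = 2 T \left(-7 + z\right)$ ($W{\left(z,T \right)} = \left(-7 + z\right) 2 T = 2 T \left(-7 + z\right)$)
$\left(V{\left(-11,-9 \right)} + W{\left(2,7 \right)}\right)^{2} = \left(-9 + 2 \cdot 7 \left(-7 + 2\right)\right)^{2} = \left(-9 + 2 \cdot 7 \left(-5\right)\right)^{2} = \left(-9 - 70\right)^{2} = \left(-79\right)^{2} = 6241$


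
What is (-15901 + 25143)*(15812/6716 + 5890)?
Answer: 91433536646/1679 ≈ 5.4457e+7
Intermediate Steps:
(-15901 + 25143)*(15812/6716 + 5890) = 9242*(15812*(1/6716) + 5890) = 9242*(3953/1679 + 5890) = 9242*(9893263/1679) = 91433536646/1679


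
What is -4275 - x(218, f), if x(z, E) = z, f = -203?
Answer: -4493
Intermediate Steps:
-4275 - x(218, f) = -4275 - 1*218 = -4275 - 218 = -4493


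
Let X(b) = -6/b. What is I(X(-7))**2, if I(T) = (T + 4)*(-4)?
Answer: 18496/49 ≈ 377.47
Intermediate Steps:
I(T) = -16 - 4*T (I(T) = (4 + T)*(-4) = -16 - 4*T)
I(X(-7))**2 = (-16 - (-24)/(-7))**2 = (-16 - (-24)*(-1)/7)**2 = (-16 - 4*6/7)**2 = (-16 - 24/7)**2 = (-136/7)**2 = 18496/49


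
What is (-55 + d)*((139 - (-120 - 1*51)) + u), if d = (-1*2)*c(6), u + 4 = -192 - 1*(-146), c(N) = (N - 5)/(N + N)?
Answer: -43030/3 ≈ -14343.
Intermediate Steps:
c(N) = (-5 + N)/(2*N) (c(N) = (-5 + N)/((2*N)) = (-5 + N)*(1/(2*N)) = (-5 + N)/(2*N))
u = -50 (u = -4 + (-192 - 1*(-146)) = -4 + (-192 + 146) = -4 - 46 = -50)
d = -⅙ (d = (-1*2)*((½)*(-5 + 6)/6) = -1/6 = -2*1/12 = -⅙ ≈ -0.16667)
(-55 + d)*((139 - (-120 - 1*51)) + u) = (-55 - ⅙)*((139 - (-120 - 1*51)) - 50) = -331*((139 - (-120 - 51)) - 50)/6 = -331*((139 - 1*(-171)) - 50)/6 = -331*((139 + 171) - 50)/6 = -331*(310 - 50)/6 = -331/6*260 = -43030/3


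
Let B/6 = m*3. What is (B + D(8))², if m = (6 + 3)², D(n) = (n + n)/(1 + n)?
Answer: 172607044/81 ≈ 2.1310e+6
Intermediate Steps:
D(n) = 2*n/(1 + n) (D(n) = (2*n)/(1 + n) = 2*n/(1 + n))
m = 81 (m = 9² = 81)
B = 1458 (B = 6*(81*3) = 6*243 = 1458)
(B + D(8))² = (1458 + 2*8/(1 + 8))² = (1458 + 2*8/9)² = (1458 + 2*8*(⅑))² = (1458 + 16/9)² = (13138/9)² = 172607044/81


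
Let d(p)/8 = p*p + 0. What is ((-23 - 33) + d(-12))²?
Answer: 1201216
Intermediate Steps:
d(p) = 8*p² (d(p) = 8*(p*p + 0) = 8*(p² + 0) = 8*p²)
((-23 - 33) + d(-12))² = ((-23 - 33) + 8*(-12)²)² = (-56 + 8*144)² = (-56 + 1152)² = 1096² = 1201216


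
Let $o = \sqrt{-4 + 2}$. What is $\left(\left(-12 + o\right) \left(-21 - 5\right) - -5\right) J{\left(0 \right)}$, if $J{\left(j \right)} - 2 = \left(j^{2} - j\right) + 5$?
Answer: $2219 - 182 i \sqrt{2} \approx 2219.0 - 257.39 i$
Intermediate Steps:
$o = i \sqrt{2}$ ($o = \sqrt{-2} = i \sqrt{2} \approx 1.4142 i$)
$J{\left(j \right)} = 7 + j^{2} - j$ ($J{\left(j \right)} = 2 + \left(\left(j^{2} - j\right) + 5\right) = 2 + \left(5 + j^{2} - j\right) = 7 + j^{2} - j$)
$\left(\left(-12 + o\right) \left(-21 - 5\right) - -5\right) J{\left(0 \right)} = \left(\left(-12 + i \sqrt{2}\right) \left(-21 - 5\right) - -5\right) \left(7 + 0^{2} - 0\right) = \left(\left(-12 + i \sqrt{2}\right) \left(-26\right) + 5\right) \left(7 + 0 + 0\right) = \left(\left(312 - 26 i \sqrt{2}\right) + 5\right) 7 = \left(317 - 26 i \sqrt{2}\right) 7 = 2219 - 182 i \sqrt{2}$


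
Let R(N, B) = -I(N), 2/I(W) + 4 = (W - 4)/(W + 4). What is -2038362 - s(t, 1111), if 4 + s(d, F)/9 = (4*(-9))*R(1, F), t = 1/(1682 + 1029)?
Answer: -46878258/23 ≈ -2.0382e+6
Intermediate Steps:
I(W) = 2/(-4 + (-4 + W)/(4 + W)) (I(W) = 2/(-4 + (W - 4)/(W + 4)) = 2/(-4 + (-4 + W)/(4 + W)))
t = 1/2711 ≈ 0.00036887
R(N, B) = -2*(-4 - N)/(20 + 3*N)
s(d, F) = -4068/23 (s(d, F) = -36 + 9*((4*(-9))*(2*(4 + 1)/(20 + 3*1))) = -36 + 9*(-72*5/(20 + 3)) = -36 + 9*(-72*5/23) = -36 + 9*(-36*10/23) = -36 + 9*(-360/23) = -36 - 3240/23 = -4068/23)
-2038362 - s(t, 1111) = -2038362 - 1*(-4068/23) = -2038362 + 4068/23 = -46878258/23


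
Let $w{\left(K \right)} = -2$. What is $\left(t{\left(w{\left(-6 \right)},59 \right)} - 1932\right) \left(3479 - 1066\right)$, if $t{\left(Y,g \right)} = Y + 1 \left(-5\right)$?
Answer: $-4678807$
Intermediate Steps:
$t{\left(Y,g \right)} = -5 + Y$ ($t{\left(Y,g \right)} = Y - 5 = -5 + Y$)
$\left(t{\left(w{\left(-6 \right)},59 \right)} - 1932\right) \left(3479 - 1066\right) = \left(\left(-5 - 2\right) - 1932\right) \left(3479 - 1066\right) = \left(-7 - 1932\right) 2413 = \left(-1939\right) 2413 = -4678807$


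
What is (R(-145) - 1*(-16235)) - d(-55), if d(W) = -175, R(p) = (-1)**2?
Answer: 16411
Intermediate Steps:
R(p) = 1
(R(-145) - 1*(-16235)) - d(-55) = (1 - 1*(-16235)) - 1*(-175) = (1 + 16235) + 175 = 16236 + 175 = 16411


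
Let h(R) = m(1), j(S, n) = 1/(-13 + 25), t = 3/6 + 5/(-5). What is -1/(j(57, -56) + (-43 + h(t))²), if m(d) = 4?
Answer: -12/18253 ≈ -0.00065743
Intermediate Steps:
t = -½ (t = 3*(⅙) + 5*(-⅕) = ½ - 1 = -½ ≈ -0.50000)
j(S, n) = 1/12
h(R) = 4
-1/(j(57, -56) + (-43 + h(t))²) = -1/(1/12 + (-43 + 4)²) = -1/(1/12 + (-39)²) = -1/(1/12 + 1521) = -1/18253/12 = -1*12/18253 = -12/18253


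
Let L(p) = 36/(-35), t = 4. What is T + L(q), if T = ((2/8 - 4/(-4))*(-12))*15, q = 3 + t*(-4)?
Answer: -7911/35 ≈ -226.03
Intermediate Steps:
q = -13 (q = 3 + 4*(-4) = 3 - 16 = -13)
L(p) = -36/35 (L(p) = 36*(-1/35) = -36/35)
T = -225 (T = ((2*(1/8) - 4*(-1/4))*(-12))*15 = ((1/4 + 1)*(-12))*15 = ((5/4)*(-12))*15 = -15*15 = -225)
T + L(q) = -225 - 36/35 = -7911/35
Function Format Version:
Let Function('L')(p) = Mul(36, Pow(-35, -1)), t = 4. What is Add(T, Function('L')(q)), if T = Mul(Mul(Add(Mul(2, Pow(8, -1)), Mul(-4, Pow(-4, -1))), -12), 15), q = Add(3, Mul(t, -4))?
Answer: Rational(-7911, 35) ≈ -226.03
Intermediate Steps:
q = -13 (q = Add(3, Mul(4, -4)) = Add(3, -16) = -13)
Function('L')(p) = Rational(-36, 35) (Function('L')(p) = Mul(36, Rational(-1, 35)) = Rational(-36, 35))
T = -225 (T = Mul(Mul(Add(Mul(2, Rational(1, 8)), Mul(-4, Rational(-1, 4))), -12), 15) = Mul(Mul(Add(Rational(1, 4), 1), -12), 15) = Mul(Mul(Rational(5, 4), -12), 15) = Mul(-15, 15) = -225)
Add(T, Function('L')(q)) = Add(-225, Rational(-36, 35)) = Rational(-7911, 35)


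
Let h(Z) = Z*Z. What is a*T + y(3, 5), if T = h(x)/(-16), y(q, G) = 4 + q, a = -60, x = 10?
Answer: 382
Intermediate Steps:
h(Z) = Z²
T = -25/4 (T = 10²/(-16) = 100*(-1/16) = -25/4 ≈ -6.2500)
a*T + y(3, 5) = -60*(-25/4) + (4 + 3) = 375 + 7 = 382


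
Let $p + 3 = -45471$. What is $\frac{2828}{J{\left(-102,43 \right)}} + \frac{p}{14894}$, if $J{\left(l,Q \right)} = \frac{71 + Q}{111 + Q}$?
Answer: $\frac{147302993}{38589} \approx 3817.2$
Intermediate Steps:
$p = -45474$ ($p = -3 - 45471 = -45474$)
$J{\left(l,Q \right)} = \frac{71 + Q}{111 + Q}$
$\frac{2828}{J{\left(-102,43 \right)}} + \frac{p}{14894} = \frac{2828}{\frac{1}{111 + 43} \left(71 + 43\right)} - \frac{45474}{14894} = \frac{2828}{\frac{1}{154} \cdot 114} - \frac{2067}{677} = \frac{2828}{\frac{57}{77}} - \frac{2067}{677} = 2828 \cdot \frac{77}{57} - \frac{2067}{677} = \frac{217756}{57} - \frac{2067}{677} = \frac{147302993}{38589}$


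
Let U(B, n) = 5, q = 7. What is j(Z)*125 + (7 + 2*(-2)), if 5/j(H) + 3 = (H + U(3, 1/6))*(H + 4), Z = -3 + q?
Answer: 832/69 ≈ 12.058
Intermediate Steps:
Z = 4 (Z = -3 + 7 = 4)
j(H) = 5/(-3 + (4 + H)*(5 + H)) (j(H) = 5/(-3 + (H + 5)*(H + 4)) = 5/(-3 + (5 + H)*(4 + H)) = 5/(-3 + (4 + H)*(5 + H)))
j(Z)*125 + (7 + 2*(-2)) = (5/(17 + 4² + 9*4))*125 + (7 + 2*(-2)) = (5/(17 + 16 + 36))*125 + (7 - 4) = (5/69)*125 + 3 = 625/69 + 3 = 832/69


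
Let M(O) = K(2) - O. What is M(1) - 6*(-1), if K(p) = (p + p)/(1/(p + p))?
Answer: 21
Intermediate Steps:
K(p) = 4*p² (K(p) = (2*p)/(1/(2*p)) = (2*p)/((1/(2*p))) = (2*p)*(2*p) = 4*p²)
M(O) = 16 - O (M(O) = 4*2² - O = 4*4 - O = 16 - O)
M(1) - 6*(-1) = (16 - 1*1) - 6*(-1) = (16 - 1) + 6 = 15 + 6 = 21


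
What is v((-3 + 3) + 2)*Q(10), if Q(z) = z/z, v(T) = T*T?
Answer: 4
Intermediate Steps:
v(T) = T**2
Q(z) = 1
v((-3 + 3) + 2)*Q(10) = ((-3 + 3) + 2)**2*1 = (0 + 2)**2*1 = 2**2*1 = 4*1 = 4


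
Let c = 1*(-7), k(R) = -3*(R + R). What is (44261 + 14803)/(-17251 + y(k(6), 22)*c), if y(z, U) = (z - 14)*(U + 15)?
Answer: -2568/187 ≈ -13.733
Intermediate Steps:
k(R) = -6*R
c = -7
y(z, U) = (-14 + z)*(15 + U)
(44261 + 14803)/(-17251 + y(k(6), 22)*c) = (44261 + 14803)/(-17251 + (-210 - 14*22 + 15*(-6*6) + 22*(-6*6))*(-7)) = 59064/(-17251 + (-210 - 308 + 15*(-36) + 22*(-36))*(-7)) = 59064/(-17251 + (-210 - 308 - 540 - 792)*(-7)) = 59064/(-17251 - 1850*(-7)) = 59064/(-17251 + 12950) = 59064/(-4301) = 59064*(-1/4301) = -2568/187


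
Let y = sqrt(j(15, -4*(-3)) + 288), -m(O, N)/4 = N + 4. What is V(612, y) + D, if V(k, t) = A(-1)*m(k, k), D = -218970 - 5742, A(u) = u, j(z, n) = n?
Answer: -222248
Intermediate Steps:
m(O, N) = -16 - 4*N (m(O, N) = -4*(N + 4) = -4*(4 + N) = -16 - 4*N)
D = -224712
y = 10*sqrt(3) (y = sqrt(-4*(-3) + 288) = sqrt(12 + 288) = sqrt(300) = 10*sqrt(3) ≈ 17.320)
V(k, t) = 16 + 4*k (V(k, t) = -(-16 - 4*k) = 16 + 4*k)
V(612, y) + D = (16 + 4*612) - 224712 = (16 + 2448) - 224712 = 2464 - 224712 = -222248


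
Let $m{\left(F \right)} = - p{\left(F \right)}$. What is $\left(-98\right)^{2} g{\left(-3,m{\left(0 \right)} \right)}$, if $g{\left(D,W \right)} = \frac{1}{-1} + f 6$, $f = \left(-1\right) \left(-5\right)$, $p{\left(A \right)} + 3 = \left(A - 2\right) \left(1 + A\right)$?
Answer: $278516$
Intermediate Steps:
$p{\left(A \right)} = -3 + \left(1 + A\right) \left(-2 + A\right)$ ($p{\left(A \right)} = -3 + \left(A - 2\right) \left(1 + A\right) = -3 + \left(-2 + A\right) \left(1 + A\right) = -3 + \left(1 + A\right) \left(-2 + A\right)$)
$f = 5$
$m{\left(F \right)} = 5 + F - F^{2}$ ($m{\left(F \right)} = - (-5 + F^{2} - F) = 5 + F - F^{2}$)
$g{\left(D,W \right)} = 29$ ($g{\left(D,W \right)} = \frac{1}{-1} + 5 \cdot 6 = -1 + 30 = 29$)
$\left(-98\right)^{2} g{\left(-3,m{\left(0 \right)} \right)} = \left(-98\right)^{2} \cdot 29 = 9604 \cdot 29 = 278516$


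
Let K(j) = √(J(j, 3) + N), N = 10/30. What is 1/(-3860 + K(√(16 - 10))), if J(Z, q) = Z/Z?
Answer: -2895/11174699 - √3/22349398 ≈ -0.00025914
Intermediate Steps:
N = ⅓ (N = 10*(1/30) = ⅓ ≈ 0.33333)
J(Z, q) = 1
K(j) = 2*√3/3 (K(j) = √(1 + ⅓) = √(4/3) = 2*√3/3)
1/(-3860 + K(√(16 - 10))) = 1/(-3860 + 2*√3/3)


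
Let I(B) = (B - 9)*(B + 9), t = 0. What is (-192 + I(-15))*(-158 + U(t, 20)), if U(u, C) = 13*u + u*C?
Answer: 7584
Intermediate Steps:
U(u, C) = 13*u + C*u
I(B) = (-9 + B)*(9 + B)
(-192 + I(-15))*(-158 + U(t, 20)) = (-192 + (-81 + (-15)²))*(-158 + 0*(13 + 20)) = (-192 + (-81 + 225))*(-158 + 0*33) = (-192 + 144)*(-158 + 0) = -48*(-158) = 7584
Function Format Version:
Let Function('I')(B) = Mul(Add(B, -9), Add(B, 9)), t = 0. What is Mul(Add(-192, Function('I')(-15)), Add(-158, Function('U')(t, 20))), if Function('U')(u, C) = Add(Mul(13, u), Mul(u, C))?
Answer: 7584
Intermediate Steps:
Function('U')(u, C) = Add(Mul(13, u), Mul(C, u))
Function('I')(B) = Mul(Add(-9, B), Add(9, B))
Mul(Add(-192, Function('I')(-15)), Add(-158, Function('U')(t, 20))) = Mul(Add(-192, Add(-81, Pow(-15, 2))), Add(-158, Mul(0, Add(13, 20)))) = Mul(Add(-192, Add(-81, 225)), Add(-158, Mul(0, 33))) = Mul(Add(-192, 144), Add(-158, 0)) = Mul(-48, -158) = 7584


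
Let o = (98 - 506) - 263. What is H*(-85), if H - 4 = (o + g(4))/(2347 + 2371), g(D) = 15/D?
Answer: -6189615/18872 ≈ -327.98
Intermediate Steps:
o = -671 (o = -408 - 263 = -671)
H = 72819/18872 (H = 4 + (-671 + 15/4)/(2347 + 2371) = 4 + (-671 + 15*(¼))/4718 = 4 + (-671 + 15/4)*(1/4718) = 4 - 2669/4*1/4718 = 4 - 2669/18872 = 72819/18872 ≈ 3.8586)
H*(-85) = (72819/18872)*(-85) = -6189615/18872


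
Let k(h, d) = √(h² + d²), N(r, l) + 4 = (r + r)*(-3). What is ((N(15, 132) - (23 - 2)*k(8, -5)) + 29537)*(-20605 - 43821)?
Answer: -1896894718 + 1352946*√89 ≈ -1.8841e+9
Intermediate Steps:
N(r, l) = -4 - 6*r (N(r, l) = -4 + (r + r)*(-3) = -4 + (2*r)*(-3) = -4 - 6*r)
k(h, d) = √(d² + h²)
((N(15, 132) - (23 - 2)*k(8, -5)) + 29537)*(-20605 - 43821) = (((-4 - 6*15) - (23 - 2)*√((-5)² + 8²)) + 29537)*(-20605 - 43821) = (((-4 - 90) - 21*√(25 + 64)) + 29537)*(-64426) = ((-94 - 21*√89) + 29537)*(-64426) = (29443 - 21*√89)*(-64426) = -1896894718 + 1352946*√89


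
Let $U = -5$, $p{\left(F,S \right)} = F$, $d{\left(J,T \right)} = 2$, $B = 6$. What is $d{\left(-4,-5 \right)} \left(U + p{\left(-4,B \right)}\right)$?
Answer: $-18$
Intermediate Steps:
$d{\left(-4,-5 \right)} \left(U + p{\left(-4,B \right)}\right) = 2 \left(-5 - 4\right) = 2 \left(-9\right) = -18$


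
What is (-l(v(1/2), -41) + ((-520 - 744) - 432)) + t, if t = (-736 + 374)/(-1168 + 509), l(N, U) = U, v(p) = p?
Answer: -1090283/659 ≈ -1654.5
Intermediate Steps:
t = 362/659 (t = -362/(-659) = -362*(-1/659) = 362/659 ≈ 0.54932)
(-l(v(1/2), -41) + ((-520 - 744) - 432)) + t = (-1*(-41) + ((-520 - 744) - 432)) + 362/659 = (41 + (-1264 - 432)) + 362/659 = (41 - 1696) + 362/659 = -1655 + 362/659 = -1090283/659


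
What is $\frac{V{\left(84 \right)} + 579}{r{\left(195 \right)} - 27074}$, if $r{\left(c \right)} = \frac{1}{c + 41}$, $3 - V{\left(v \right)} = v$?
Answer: $- \frac{39176}{2129821} \approx -0.018394$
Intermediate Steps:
$V{\left(v \right)} = 3 - v$
$r{\left(c \right)} = \frac{1}{41 + c}$
$\frac{V{\left(84 \right)} + 579}{r{\left(195 \right)} - 27074} = \frac{\left(3 - 84\right) + 579}{\frac{1}{41 + 195} - 27074} = \frac{\left(3 - 84\right) + 579}{\frac{1}{236} - 27074} = \frac{-81 + 579}{\frac{1}{236} - 27074} = \frac{498}{- \frac{6389463}{236}} = 498 \left(- \frac{236}{6389463}\right) = - \frac{39176}{2129821}$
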